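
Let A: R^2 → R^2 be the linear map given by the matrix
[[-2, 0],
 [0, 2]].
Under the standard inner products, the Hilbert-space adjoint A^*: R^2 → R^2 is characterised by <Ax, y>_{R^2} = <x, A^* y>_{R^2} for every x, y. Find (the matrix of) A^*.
A^* = A^T =
[[-2, 0],
 [0, 2]]

For real matrices with standard dot products, the defining identity <Ax, y> = <x, A^* y> gives (Ax)^T y = x^T (A^*) y, i.e. x^T A^T y = x^T (A^*) y. Since this holds for all x, y, we must have A^* = A^T. Therefore
A^* =
[[-2, 0],
 [0, 2]].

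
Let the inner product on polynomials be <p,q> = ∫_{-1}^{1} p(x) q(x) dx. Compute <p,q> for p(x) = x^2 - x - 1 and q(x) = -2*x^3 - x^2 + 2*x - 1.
<p,q> = 16/15

Expand the product: p(x)·q(x) = -2*x^5 + x^4 + 5*x^3 - 2*x^2 - x + 1.
∫_{-1}^{1} of each monomial x^k gives [2/(k+1) if k even, 0 if k odd]. Integrating term-by-term (or equivalently evaluating the antiderivative F(x) = -x^6/3 + x^5/5 + 5*x^4/4 - 2*x^3/3 - x^2/2 + x at the endpoints):
  F(1) − F(−1) = 19/20 − (-7/60) = 16/15.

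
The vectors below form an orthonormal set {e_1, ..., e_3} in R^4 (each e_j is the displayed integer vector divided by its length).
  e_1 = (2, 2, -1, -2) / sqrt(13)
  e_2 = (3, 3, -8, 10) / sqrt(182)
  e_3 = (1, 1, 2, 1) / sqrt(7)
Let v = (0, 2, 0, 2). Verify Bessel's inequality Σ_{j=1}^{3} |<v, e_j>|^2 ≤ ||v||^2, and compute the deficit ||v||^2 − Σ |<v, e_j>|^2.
Σ |<v, e_j>|^2 = 6; ||v||^2 = 8; deficit = 2

Write each e_j = u_j / sqrt(<u_j, u_j>) where u_j is the displayed integer vector. Then <v, e_j> = <v, u_j> / sqrt(<u_j, u_j>), so |<v, e_j>|^2 = <v, u_j>^2 / <u_j, u_j>.
Coefficients: <v, e_1> = 0/sqrt(13), <v, e_2> = 26/sqrt(182), <v, e_3> = 4/sqrt(7).
Square and sum: Σ |<v, e_j>|^2 = 6.
Compute ||v||^2 = v·v = 8.
Deficit = 8 − 6 = 2 ≥ 0, confirming Bessel's inequality. (The deficit equals ||v − Σ <v,e_j> e_j||^2, the squared distance from v to span{e_j}.)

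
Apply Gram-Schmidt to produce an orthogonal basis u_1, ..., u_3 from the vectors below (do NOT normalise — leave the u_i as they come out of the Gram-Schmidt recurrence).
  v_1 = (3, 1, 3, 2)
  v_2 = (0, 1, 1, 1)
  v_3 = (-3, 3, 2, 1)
Orthogonal basis:
  u_1 = (3, 1, 3, 2)
  u_2 = (-18/23, 17/23, 5/23, 11/23)
  u_3 = (-3/11, 1/11, 10/11, -1)

Apply the Gram-Schmidt recurrence
  u_1 = v_1
  u_i = v_i − Σ_{j<i} ((v_i · u_j) / (u_j · u_j)) · u_j.

Step by step this gives:
  u_1 = (3, 1, 3, 2)
  u_2 = (-18/23, 17/23, 5/23, 11/23)
  u_3 = (-3/11, 1/11, 10/11, -1)

Orthogonality check:
  u_2 · u_1 = 0 (should be 0)
  u_3 · u_1 = 0 (should be 0)
  u_3 · u_2 = 0 (should be 0)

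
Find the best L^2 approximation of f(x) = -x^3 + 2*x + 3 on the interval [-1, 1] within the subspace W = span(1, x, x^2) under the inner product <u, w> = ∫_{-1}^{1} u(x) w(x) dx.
g(x) = 7*x/5 + 3

The best approximation g ∈ W is the orthogonal projection of f onto W. Writing g = a_0 + a_1 x + a_2 x^2, the coefficients solve the normal equations G · a = b where
  G_{ij} = <φ_i, φ_j> and b_i = <f, φ_i>, with φ_0 = 1, φ_1 = x, φ_2 = x^2.
G =
  [2, 0, 2/3]
  [0, 2/3, 0]
  [2/3, 0, 2/5],
b = (6, 14/15, 2).
Solving gives a_0 = 3, a_1 = 7/5, a_2 = 0, so
  g(x) = 7*x/5 + 3.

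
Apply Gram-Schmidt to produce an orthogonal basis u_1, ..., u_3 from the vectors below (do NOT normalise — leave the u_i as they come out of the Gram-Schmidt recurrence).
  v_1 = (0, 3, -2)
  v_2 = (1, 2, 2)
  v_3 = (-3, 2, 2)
Orthogonal basis:
  u_1 = (0, 3, -2)
  u_2 = (1, 20/13, 30/13)
  u_3 = (-400/113, 80/113, 120/113)

Apply the Gram-Schmidt recurrence
  u_1 = v_1
  u_i = v_i − Σ_{j<i} ((v_i · u_j) / (u_j · u_j)) · u_j.

Step by step this gives:
  u_1 = (0, 3, -2)
  u_2 = (1, 20/13, 30/13)
  u_3 = (-400/113, 80/113, 120/113)

Orthogonality check:
  u_2 · u_1 = 0 (should be 0)
  u_3 · u_1 = 0 (should be 0)
  u_3 · u_2 = 0 (should be 0)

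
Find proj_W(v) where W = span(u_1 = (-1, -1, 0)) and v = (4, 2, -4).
proj_W(v) = (3, 3, 0)

Set up U = [u_1 | ... | u_1] ∈ R^(3×1). The projector onto W = col(U) is P = U (U^T U)^(-1) U^T.
Compute U^T U =
  [2],
and U^T v = (-6).
Solve U^T U · c = U^T v for the coefficients: c = (-3). The projection is proj_W(v) = U c.
Check: (v - proj_W(v)) · u_1 = 0  (should be 0).
Result: proj_W(v) = (3, 3, 0).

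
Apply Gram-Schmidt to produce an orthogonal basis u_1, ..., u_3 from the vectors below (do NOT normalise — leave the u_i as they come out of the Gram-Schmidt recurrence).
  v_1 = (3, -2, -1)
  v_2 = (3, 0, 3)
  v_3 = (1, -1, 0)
Orthogonal basis:
  u_1 = (3, -2, -1)
  u_2 = (12/7, 6/7, 24/7)
  u_3 = (-1/6, -1/3, 1/6)

Apply the Gram-Schmidt recurrence
  u_1 = v_1
  u_i = v_i − Σ_{j<i} ((v_i · u_j) / (u_j · u_j)) · u_j.

Step by step this gives:
  u_1 = (3, -2, -1)
  u_2 = (12/7, 6/7, 24/7)
  u_3 = (-1/6, -1/3, 1/6)

Orthogonality check:
  u_2 · u_1 = 0 (should be 0)
  u_3 · u_1 = 0 (should be 0)
  u_3 · u_2 = 0 (should be 0)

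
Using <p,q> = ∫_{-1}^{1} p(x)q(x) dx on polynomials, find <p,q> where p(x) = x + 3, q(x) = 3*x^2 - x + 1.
<p,q> = 34/3

Expand the product: p(x)·q(x) = 3*x^3 + 8*x^2 - 2*x + 3.
∫_{-1}^{1} of each monomial x^k gives [2/(k+1) if k even, 0 if k odd]. Integrating term-by-term (or equivalently evaluating the antiderivative F(x) = 3*x^4/4 + 8*x^3/3 - x^2 + 3*x at the endpoints):
  F(1) − F(−1) = 65/12 − (-71/12) = 34/3.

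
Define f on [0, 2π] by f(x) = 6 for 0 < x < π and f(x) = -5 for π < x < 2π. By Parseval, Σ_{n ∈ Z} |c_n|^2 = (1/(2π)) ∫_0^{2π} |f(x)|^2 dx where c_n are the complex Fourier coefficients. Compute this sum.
Σ |c_n|^2 = 61/2

Parseval equates the L^2 energy of f (normalised by 1/(2π)) with the ℓ^2 sum of its Fourier coefficients: (1/(2π)) ∫_0^{2π} |f|^2 = Σ |c_n|^2.
Compute the left side: (1/(2π)) [∫_0^π 6^2 dx + ∫_π^{2π} (-5)^2 dx] = (1/(2π)) · (36π + 25π) = (36 + 25)/2 = 61/2.
So Σ_{n ∈ Z} |c_n|^2 = 61/2.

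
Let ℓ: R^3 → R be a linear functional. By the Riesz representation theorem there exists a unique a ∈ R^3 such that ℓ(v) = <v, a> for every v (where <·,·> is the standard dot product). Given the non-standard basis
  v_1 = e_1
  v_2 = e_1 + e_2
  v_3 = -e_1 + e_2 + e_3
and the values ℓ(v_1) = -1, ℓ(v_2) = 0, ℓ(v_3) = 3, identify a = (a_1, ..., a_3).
a = (-1, 1, 1)

Write a = (a_1, ..., a_3) in the standard basis. For each basis vector v_i, ℓ(v_i) = <v_i, a> is a linear equation in the a_j's. Collect the n equations into a matrix system V a = ℓ, where row i of V is v_i (expressed in the standard basis). Since V is invertible (lower-triangular with 1s on the diagonal, up to permutation), solve by back-substitution:
  V =
[[1, 0, 0],
 [1, 1, 0],
 [-1, 1, 1]]
  V a = (-1, 0, 3)
Solving gives a = (-1, 1, 1).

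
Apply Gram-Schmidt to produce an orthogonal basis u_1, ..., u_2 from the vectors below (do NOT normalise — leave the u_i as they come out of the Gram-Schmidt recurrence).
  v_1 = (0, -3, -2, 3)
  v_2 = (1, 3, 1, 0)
Orthogonal basis:
  u_1 = (0, -3, -2, 3)
  u_2 = (1, 3/2, 0, 3/2)

Apply the Gram-Schmidt recurrence
  u_1 = v_1
  u_i = v_i − Σ_{j<i} ((v_i · u_j) / (u_j · u_j)) · u_j.

Step by step this gives:
  u_1 = (0, -3, -2, 3)
  u_2 = (1, 3/2, 0, 3/2)

Orthogonality check:
  u_2 · u_1 = 0 (should be 0)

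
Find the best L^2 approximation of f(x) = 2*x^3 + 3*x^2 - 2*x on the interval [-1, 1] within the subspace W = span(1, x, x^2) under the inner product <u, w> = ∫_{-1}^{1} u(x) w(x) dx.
g(x) = 3*x^2 - 4*x/5

The best approximation g ∈ W is the orthogonal projection of f onto W. Writing g = a_0 + a_1 x + a_2 x^2, the coefficients solve the normal equations G · a = b where
  G_{ij} = <φ_i, φ_j> and b_i = <f, φ_i>, with φ_0 = 1, φ_1 = x, φ_2 = x^2.
G =
  [2, 0, 2/3]
  [0, 2/3, 0]
  [2/3, 0, 2/5],
b = (2, -8/15, 6/5).
Solving gives a_0 = 0, a_1 = -4/5, a_2 = 3, so
  g(x) = 3*x^2 - 4*x/5.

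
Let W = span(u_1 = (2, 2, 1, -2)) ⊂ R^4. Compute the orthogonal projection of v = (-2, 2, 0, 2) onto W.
proj_W(v) = (-8/13, -8/13, -4/13, 8/13)

Set up U = [u_1 | ... | u_1] ∈ R^(4×1). The projector onto W = col(U) is P = U (U^T U)^(-1) U^T.
Compute U^T U =
  [13],
and U^T v = (-4).
Solve U^T U · c = U^T v for the coefficients: c = (-4/13). The projection is proj_W(v) = U c.
Check: (v - proj_W(v)) · u_1 = 0  (should be 0).
Result: proj_W(v) = (-8/13, -8/13, -4/13, 8/13).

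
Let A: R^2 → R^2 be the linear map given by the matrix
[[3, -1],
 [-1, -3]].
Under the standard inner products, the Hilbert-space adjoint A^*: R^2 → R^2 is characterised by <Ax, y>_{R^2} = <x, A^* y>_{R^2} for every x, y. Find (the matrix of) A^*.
A^* = A^T =
[[3, -1],
 [-1, -3]]

For real matrices with standard dot products, the defining identity <Ax, y> = <x, A^* y> gives (Ax)^T y = x^T (A^*) y, i.e. x^T A^T y = x^T (A^*) y. Since this holds for all x, y, we must have A^* = A^T. Therefore
A^* =
[[3, -1],
 [-1, -3]].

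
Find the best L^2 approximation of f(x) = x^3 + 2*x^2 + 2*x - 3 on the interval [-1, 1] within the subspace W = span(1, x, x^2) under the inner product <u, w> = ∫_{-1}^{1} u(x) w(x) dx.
g(x) = 2*x^2 + 13*x/5 - 3

The best approximation g ∈ W is the orthogonal projection of f onto W. Writing g = a_0 + a_1 x + a_2 x^2, the coefficients solve the normal equations G · a = b where
  G_{ij} = <φ_i, φ_j> and b_i = <f, φ_i>, with φ_0 = 1, φ_1 = x, φ_2 = x^2.
G =
  [2, 0, 2/3]
  [0, 2/3, 0]
  [2/3, 0, 2/5],
b = (-14/3, 26/15, -6/5).
Solving gives a_0 = -3, a_1 = 13/5, a_2 = 2, so
  g(x) = 2*x^2 + 13*x/5 - 3.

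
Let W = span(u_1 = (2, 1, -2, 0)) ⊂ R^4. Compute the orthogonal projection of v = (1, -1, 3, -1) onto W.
proj_W(v) = (-10/9, -5/9, 10/9, 0)

Set up U = [u_1 | ... | u_1] ∈ R^(4×1). The projector onto W = col(U) is P = U (U^T U)^(-1) U^T.
Compute U^T U =
  [9],
and U^T v = (-5).
Solve U^T U · c = U^T v for the coefficients: c = (-5/9). The projection is proj_W(v) = U c.
Check: (v - proj_W(v)) · u_1 = 0  (should be 0).
Result: proj_W(v) = (-10/9, -5/9, 10/9, 0).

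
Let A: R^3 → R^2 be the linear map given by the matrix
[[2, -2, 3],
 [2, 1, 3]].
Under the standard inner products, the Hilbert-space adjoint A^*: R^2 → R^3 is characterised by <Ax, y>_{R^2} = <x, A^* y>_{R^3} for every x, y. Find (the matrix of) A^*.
A^* = A^T =
[[2, 2],
 [-2, 1],
 [3, 3]]

For real matrices with standard dot products, the defining identity <Ax, y> = <x, A^* y> gives (Ax)^T y = x^T (A^*) y, i.e. x^T A^T y = x^T (A^*) y. Since this holds for all x, y, we must have A^* = A^T. Therefore
A^* =
[[2, 2],
 [-2, 1],
 [3, 3]].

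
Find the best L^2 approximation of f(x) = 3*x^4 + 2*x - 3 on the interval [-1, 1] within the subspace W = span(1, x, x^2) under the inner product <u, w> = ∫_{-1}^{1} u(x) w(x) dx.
g(x) = 18*x^2/7 + 2*x - 114/35

The best approximation g ∈ W is the orthogonal projection of f onto W. Writing g = a_0 + a_1 x + a_2 x^2, the coefficients solve the normal equations G · a = b where
  G_{ij} = <φ_i, φ_j> and b_i = <f, φ_i>, with φ_0 = 1, φ_1 = x, φ_2 = x^2.
G =
  [2, 0, 2/3]
  [0, 2/3, 0]
  [2/3, 0, 2/5],
b = (-24/5, 4/3, -8/7).
Solving gives a_0 = -114/35, a_1 = 2, a_2 = 18/7, so
  g(x) = 18*x^2/7 + 2*x - 114/35.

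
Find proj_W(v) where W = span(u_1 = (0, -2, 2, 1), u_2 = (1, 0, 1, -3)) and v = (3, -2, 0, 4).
proj_W(v) = (-73/98, -79/49, 85/98, 149/49)

Set up U = [u_1 | ... | u_2] ∈ R^(4×2). The projector onto W = col(U) is P = U (U^T U)^(-1) U^T.
Compute U^T U =
  [9, -1]
  [-1, 11],
and U^T v = (8, -9).
Solve U^T U · c = U^T v for the coefficients: c = (79/98, -73/98). The projection is proj_W(v) = U c.
Check: (v - proj_W(v)) · u_1 = 0  (should be 0).
Check: (v - proj_W(v)) · u_2 = 0  (should be 0).
Result: proj_W(v) = (-73/98, -79/49, 85/98, 149/49).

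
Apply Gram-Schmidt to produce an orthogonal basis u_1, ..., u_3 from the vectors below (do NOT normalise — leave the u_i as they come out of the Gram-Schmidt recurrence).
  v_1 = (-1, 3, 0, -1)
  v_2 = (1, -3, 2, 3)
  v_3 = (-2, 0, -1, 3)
Orthogonal basis:
  u_1 = (-1, 3, 0, -1)
  u_2 = (-2/11, 6/11, 2, 20/11)
  u_3 = (-2, 0, -2, 2)

Apply the Gram-Schmidt recurrence
  u_1 = v_1
  u_i = v_i − Σ_{j<i} ((v_i · u_j) / (u_j · u_j)) · u_j.

Step by step this gives:
  u_1 = (-1, 3, 0, -1)
  u_2 = (-2/11, 6/11, 2, 20/11)
  u_3 = (-2, 0, -2, 2)

Orthogonality check:
  u_2 · u_1 = 0 (should be 0)
  u_3 · u_1 = 0 (should be 0)
  u_3 · u_2 = 0 (should be 0)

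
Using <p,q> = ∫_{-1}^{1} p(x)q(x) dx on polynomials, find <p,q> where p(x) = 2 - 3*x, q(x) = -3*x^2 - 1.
<p,q> = -8

Expand the product: p(x)·q(x) = 9*x^3 - 6*x^2 + 3*x - 2.
∫_{-1}^{1} of each monomial x^k gives [2/(k+1) if k even, 0 if k odd]. Integrating term-by-term (or equivalently evaluating the antiderivative F(x) = 9*x^4/4 - 2*x^3 + 3*x^2/2 - 2*x at the endpoints):
  F(1) − F(−1) = -1/4 − (31/4) = -8.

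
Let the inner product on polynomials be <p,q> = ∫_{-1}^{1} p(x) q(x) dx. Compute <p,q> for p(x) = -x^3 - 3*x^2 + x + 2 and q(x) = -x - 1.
<p,q> = -34/15

Expand the product: p(x)·q(x) = x^4 + 4*x^3 + 2*x^2 - 3*x - 2.
∫_{-1}^{1} of each monomial x^k gives [2/(k+1) if k even, 0 if k odd]. Integrating term-by-term (or equivalently evaluating the antiderivative F(x) = x^5/5 + x^4 + 2*x^3/3 - 3*x^2/2 - 2*x at the endpoints):
  F(1) − F(−1) = -49/30 − (19/30) = -34/15.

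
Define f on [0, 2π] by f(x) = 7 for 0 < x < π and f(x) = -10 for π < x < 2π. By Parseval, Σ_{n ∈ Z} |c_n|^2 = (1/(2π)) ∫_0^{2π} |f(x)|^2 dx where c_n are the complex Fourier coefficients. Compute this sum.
Σ |c_n|^2 = 149/2

Parseval equates the L^2 energy of f (normalised by 1/(2π)) with the ℓ^2 sum of its Fourier coefficients: (1/(2π)) ∫_0^{2π} |f|^2 = Σ |c_n|^2.
Compute the left side: (1/(2π)) [∫_0^π 7^2 dx + ∫_π^{2π} (-10)^2 dx] = (1/(2π)) · (49π + 100π) = (49 + 100)/2 = 149/2.
So Σ_{n ∈ Z} |c_n|^2 = 149/2.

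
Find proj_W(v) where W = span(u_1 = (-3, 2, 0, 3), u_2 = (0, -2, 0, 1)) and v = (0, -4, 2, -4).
proj_W(v) = (288/109, -328/109, 0, -220/109)

Set up U = [u_1 | ... | u_2] ∈ R^(4×2). The projector onto W = col(U) is P = U (U^T U)^(-1) U^T.
Compute U^T U =
  [22, -1]
  [-1, 5],
and U^T v = (-20, 4).
Solve U^T U · c = U^T v for the coefficients: c = (-96/109, 68/109). The projection is proj_W(v) = U c.
Check: (v - proj_W(v)) · u_1 = 0  (should be 0).
Check: (v - proj_W(v)) · u_2 = 0  (should be 0).
Result: proj_W(v) = (288/109, -328/109, 0, -220/109).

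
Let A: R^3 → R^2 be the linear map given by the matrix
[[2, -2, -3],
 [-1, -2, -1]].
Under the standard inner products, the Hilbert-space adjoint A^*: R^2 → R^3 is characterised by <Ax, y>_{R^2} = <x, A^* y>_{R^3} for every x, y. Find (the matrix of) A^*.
A^* = A^T =
[[2, -1],
 [-2, -2],
 [-3, -1]]

For real matrices with standard dot products, the defining identity <Ax, y> = <x, A^* y> gives (Ax)^T y = x^T (A^*) y, i.e. x^T A^T y = x^T (A^*) y. Since this holds for all x, y, we must have A^* = A^T. Therefore
A^* =
[[2, -1],
 [-2, -2],
 [-3, -1]].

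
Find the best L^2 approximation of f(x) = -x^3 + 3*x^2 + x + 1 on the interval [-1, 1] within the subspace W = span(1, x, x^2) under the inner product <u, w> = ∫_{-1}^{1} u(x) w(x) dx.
g(x) = 3*x^2 + 2*x/5 + 1

The best approximation g ∈ W is the orthogonal projection of f onto W. Writing g = a_0 + a_1 x + a_2 x^2, the coefficients solve the normal equations G · a = b where
  G_{ij} = <φ_i, φ_j> and b_i = <f, φ_i>, with φ_0 = 1, φ_1 = x, φ_2 = x^2.
G =
  [2, 0, 2/3]
  [0, 2/3, 0]
  [2/3, 0, 2/5],
b = (4, 4/15, 28/15).
Solving gives a_0 = 1, a_1 = 2/5, a_2 = 3, so
  g(x) = 3*x^2 + 2*x/5 + 1.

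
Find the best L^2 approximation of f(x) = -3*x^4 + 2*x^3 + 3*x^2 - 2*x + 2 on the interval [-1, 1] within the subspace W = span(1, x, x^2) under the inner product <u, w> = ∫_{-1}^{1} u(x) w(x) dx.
g(x) = 3*x^2/7 - 4*x/5 + 79/35

The best approximation g ∈ W is the orthogonal projection of f onto W. Writing g = a_0 + a_1 x + a_2 x^2, the coefficients solve the normal equations G · a = b where
  G_{ij} = <φ_i, φ_j> and b_i = <f, φ_i>, with φ_0 = 1, φ_1 = x, φ_2 = x^2.
G =
  [2, 0, 2/3]
  [0, 2/3, 0]
  [2/3, 0, 2/5],
b = (24/5, -8/15, 176/105).
Solving gives a_0 = 79/35, a_1 = -4/5, a_2 = 3/7, so
  g(x) = 3*x^2/7 - 4*x/5 + 79/35.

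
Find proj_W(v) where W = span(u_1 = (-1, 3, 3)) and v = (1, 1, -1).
proj_W(v) = (1/19, -3/19, -3/19)

Set up U = [u_1 | ... | u_1] ∈ R^(3×1). The projector onto W = col(U) is P = U (U^T U)^(-1) U^T.
Compute U^T U =
  [19],
and U^T v = (-1).
Solve U^T U · c = U^T v for the coefficients: c = (-1/19). The projection is proj_W(v) = U c.
Check: (v - proj_W(v)) · u_1 = 0  (should be 0).
Result: proj_W(v) = (1/19, -3/19, -3/19).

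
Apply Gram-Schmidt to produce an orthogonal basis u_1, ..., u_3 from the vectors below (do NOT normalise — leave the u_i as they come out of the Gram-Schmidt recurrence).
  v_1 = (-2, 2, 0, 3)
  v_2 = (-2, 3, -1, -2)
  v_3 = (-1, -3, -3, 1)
Orthogonal basis:
  u_1 = (-2, 2, 0, 3)
  u_2 = (-26/17, 43/17, -1, -46/17)
  u_3 = (-237/145, -294/145, -484/145, 38/145)

Apply the Gram-Schmidt recurrence
  u_1 = v_1
  u_i = v_i − Σ_{j<i} ((v_i · u_j) / (u_j · u_j)) · u_j.

Step by step this gives:
  u_1 = (-2, 2, 0, 3)
  u_2 = (-26/17, 43/17, -1, -46/17)
  u_3 = (-237/145, -294/145, -484/145, 38/145)

Orthogonality check:
  u_2 · u_1 = 0 (should be 0)
  u_3 · u_1 = 0 (should be 0)
  u_3 · u_2 = 0 (should be 0)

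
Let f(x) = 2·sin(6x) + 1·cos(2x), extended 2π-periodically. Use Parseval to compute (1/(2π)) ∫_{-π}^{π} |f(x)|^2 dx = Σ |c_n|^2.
Σ |c_n|^2 = 5/2

Expand |f|^2 and use orthogonality of {sin(nx), cos(mx)} on [-π, π]:
  ∫_{-π}^{π} sin(nx)^2 dx = π, ∫ cos(mx)^2 dx = π, and cross terms integrate to 0.
So ∫_{-π}^{π} f(x)^2 dx = 2^2 · π + 1^2 · π = (4 + 1)π.
Divide by 2π: (4 + 1)/2 = 5/2.
By Parseval, this equals Σ |c_n|^2.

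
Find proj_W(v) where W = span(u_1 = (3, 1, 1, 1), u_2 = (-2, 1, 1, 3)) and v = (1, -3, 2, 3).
proj_W(v) = (89/179, 158/179, 158/179, 312/179)

Set up U = [u_1 | ... | u_2] ∈ R^(4×2). The projector onto W = col(U) is P = U (U^T U)^(-1) U^T.
Compute U^T U =
  [12, -1]
  [-1, 15],
and U^T v = (5, 6).
Solve U^T U · c = U^T v for the coefficients: c = (81/179, 77/179). The projection is proj_W(v) = U c.
Check: (v - proj_W(v)) · u_1 = 0  (should be 0).
Check: (v - proj_W(v)) · u_2 = 0  (should be 0).
Result: proj_W(v) = (89/179, 158/179, 158/179, 312/179).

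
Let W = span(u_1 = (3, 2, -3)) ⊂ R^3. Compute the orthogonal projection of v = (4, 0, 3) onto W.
proj_W(v) = (9/22, 3/11, -9/22)

Set up U = [u_1 | ... | u_1] ∈ R^(3×1). The projector onto W = col(U) is P = U (U^T U)^(-1) U^T.
Compute U^T U =
  [22],
and U^T v = (3).
Solve U^T U · c = U^T v for the coefficients: c = (3/22). The projection is proj_W(v) = U c.
Check: (v - proj_W(v)) · u_1 = 0  (should be 0).
Result: proj_W(v) = (9/22, 3/11, -9/22).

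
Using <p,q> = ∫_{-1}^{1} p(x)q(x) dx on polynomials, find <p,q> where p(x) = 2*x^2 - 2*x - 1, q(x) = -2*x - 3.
<p,q> = 14/3

Expand the product: p(x)·q(x) = -4*x^3 - 2*x^2 + 8*x + 3.
∫_{-1}^{1} of each monomial x^k gives [2/(k+1) if k even, 0 if k odd]. Integrating term-by-term (or equivalently evaluating the antiderivative F(x) = -x^4 - 2*x^3/3 + 4*x^2 + 3*x at the endpoints):
  F(1) − F(−1) = 16/3 − (2/3) = 14/3.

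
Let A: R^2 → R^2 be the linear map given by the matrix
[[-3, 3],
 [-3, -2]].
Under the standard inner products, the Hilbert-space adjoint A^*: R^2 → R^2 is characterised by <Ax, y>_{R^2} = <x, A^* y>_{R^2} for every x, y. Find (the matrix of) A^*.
A^* = A^T =
[[-3, -3],
 [3, -2]]

For real matrices with standard dot products, the defining identity <Ax, y> = <x, A^* y> gives (Ax)^T y = x^T (A^*) y, i.e. x^T A^T y = x^T (A^*) y. Since this holds for all x, y, we must have A^* = A^T. Therefore
A^* =
[[-3, -3],
 [3, -2]].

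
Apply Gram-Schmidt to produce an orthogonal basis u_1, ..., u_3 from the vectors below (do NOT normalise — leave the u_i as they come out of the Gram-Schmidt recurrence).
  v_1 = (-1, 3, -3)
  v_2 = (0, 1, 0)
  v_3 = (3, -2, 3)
Orthogonal basis:
  u_1 = (-1, 3, -3)
  u_2 = (3/19, 10/19, 9/19)
  u_3 = (9/5, 0, -3/5)

Apply the Gram-Schmidt recurrence
  u_1 = v_1
  u_i = v_i − Σ_{j<i} ((v_i · u_j) / (u_j · u_j)) · u_j.

Step by step this gives:
  u_1 = (-1, 3, -3)
  u_2 = (3/19, 10/19, 9/19)
  u_3 = (9/5, 0, -3/5)

Orthogonality check:
  u_2 · u_1 = 0 (should be 0)
  u_3 · u_1 = 0 (should be 0)
  u_3 · u_2 = 0 (should be 0)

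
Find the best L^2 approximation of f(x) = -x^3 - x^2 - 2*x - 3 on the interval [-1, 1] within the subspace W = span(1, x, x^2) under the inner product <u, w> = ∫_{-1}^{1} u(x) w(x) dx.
g(x) = -x^2 - 13*x/5 - 3

The best approximation g ∈ W is the orthogonal projection of f onto W. Writing g = a_0 + a_1 x + a_2 x^2, the coefficients solve the normal equations G · a = b where
  G_{ij} = <φ_i, φ_j> and b_i = <f, φ_i>, with φ_0 = 1, φ_1 = x, φ_2 = x^2.
G =
  [2, 0, 2/3]
  [0, 2/3, 0]
  [2/3, 0, 2/5],
b = (-20/3, -26/15, -12/5).
Solving gives a_0 = -3, a_1 = -13/5, a_2 = -1, so
  g(x) = -x^2 - 13*x/5 - 3.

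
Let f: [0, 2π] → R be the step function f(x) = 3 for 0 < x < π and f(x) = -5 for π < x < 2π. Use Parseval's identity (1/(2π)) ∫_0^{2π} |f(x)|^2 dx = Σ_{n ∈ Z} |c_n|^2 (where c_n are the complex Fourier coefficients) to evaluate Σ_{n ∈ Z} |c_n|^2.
Σ |c_n|^2 = 17

Parseval equates the L^2 energy of f (normalised by 1/(2π)) with the ℓ^2 sum of its Fourier coefficients: (1/(2π)) ∫_0^{2π} |f|^2 = Σ |c_n|^2.
Compute the left side: (1/(2π)) [∫_0^π 3^2 dx + ∫_π^{2π} (-5)^2 dx] = (1/(2π)) · (9π + 25π) = (9 + 25)/2 = 17.
So Σ_{n ∈ Z} |c_n|^2 = 17.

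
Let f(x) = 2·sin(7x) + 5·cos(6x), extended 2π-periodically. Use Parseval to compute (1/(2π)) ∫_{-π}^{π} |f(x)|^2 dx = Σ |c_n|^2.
Σ |c_n|^2 = 29/2

Expand |f|^2 and use orthogonality of {sin(nx), cos(mx)} on [-π, π]:
  ∫_{-π}^{π} sin(nx)^2 dx = π, ∫ cos(mx)^2 dx = π, and cross terms integrate to 0.
So ∫_{-π}^{π} f(x)^2 dx = 2^2 · π + 5^2 · π = (4 + 25)π.
Divide by 2π: (4 + 25)/2 = 29/2.
By Parseval, this equals Σ |c_n|^2.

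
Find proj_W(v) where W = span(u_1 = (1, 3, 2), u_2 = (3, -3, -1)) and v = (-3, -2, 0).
proj_W(v) = (-537/202, -243/202, -138/101)

Set up U = [u_1 | ... | u_2] ∈ R^(3×2). The projector onto W = col(U) is P = U (U^T U)^(-1) U^T.
Compute U^T U =
  [14, -8]
  [-8, 19],
and U^T v = (-9, -3).
Solve U^T U · c = U^T v for the coefficients: c = (-195/202, -57/101). The projection is proj_W(v) = U c.
Check: (v - proj_W(v)) · u_1 = 0  (should be 0).
Check: (v - proj_W(v)) · u_2 = 0  (should be 0).
Result: proj_W(v) = (-537/202, -243/202, -138/101).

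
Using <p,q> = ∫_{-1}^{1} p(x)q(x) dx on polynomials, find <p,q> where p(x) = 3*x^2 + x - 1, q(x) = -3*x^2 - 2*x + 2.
<p,q> = -44/15

Expand the product: p(x)·q(x) = -9*x^4 - 9*x^3 + 7*x^2 + 4*x - 2.
∫_{-1}^{1} of each monomial x^k gives [2/(k+1) if k even, 0 if k odd]. Integrating term-by-term (or equivalently evaluating the antiderivative F(x) = -9*x^5/5 - 9*x^4/4 + 7*x^3/3 + 2*x^2 - 2*x at the endpoints):
  F(1) − F(−1) = -103/60 − (73/60) = -44/15.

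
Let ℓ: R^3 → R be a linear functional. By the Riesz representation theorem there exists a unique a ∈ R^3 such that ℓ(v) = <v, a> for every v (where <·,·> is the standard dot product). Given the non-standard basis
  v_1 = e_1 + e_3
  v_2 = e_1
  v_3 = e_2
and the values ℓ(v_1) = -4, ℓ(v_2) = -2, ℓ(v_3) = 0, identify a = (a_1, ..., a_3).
a = (-2, 0, -2)

Write a = (a_1, ..., a_3) in the standard basis. For each basis vector v_i, ℓ(v_i) = <v_i, a> is a linear equation in the a_j's. Collect the n equations into a matrix system V a = ℓ, where row i of V is v_i (expressed in the standard basis). Since V is invertible (lower-triangular with 1s on the diagonal, up to permutation), solve by back-substitution:
  V =
[[1, 0, 1],
 [1, 0, 0],
 [0, 1, 0]]
  V a = (-4, -2, 0)
Solving gives a = (-2, 0, -2).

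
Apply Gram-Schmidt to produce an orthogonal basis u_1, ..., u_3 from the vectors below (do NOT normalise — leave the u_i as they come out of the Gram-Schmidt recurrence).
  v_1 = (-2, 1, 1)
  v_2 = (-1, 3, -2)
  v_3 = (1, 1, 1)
Orthogonal basis:
  u_1 = (-2, 1, 1)
  u_2 = (0, 5/2, -5/2)
  u_3 = (1, 1, 1)

Apply the Gram-Schmidt recurrence
  u_1 = v_1
  u_i = v_i − Σ_{j<i} ((v_i · u_j) / (u_j · u_j)) · u_j.

Step by step this gives:
  u_1 = (-2, 1, 1)
  u_2 = (0, 5/2, -5/2)
  u_3 = (1, 1, 1)

Orthogonality check:
  u_2 · u_1 = 0 (should be 0)
  u_3 · u_1 = 0 (should be 0)
  u_3 · u_2 = 0 (should be 0)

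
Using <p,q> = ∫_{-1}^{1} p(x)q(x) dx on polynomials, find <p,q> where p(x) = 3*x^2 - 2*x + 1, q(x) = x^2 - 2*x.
<p,q> = 68/15

Expand the product: p(x)·q(x) = 3*x^4 - 8*x^3 + 5*x^2 - 2*x.
∫_{-1}^{1} of each monomial x^k gives [2/(k+1) if k even, 0 if k odd]. Integrating term-by-term (or equivalently evaluating the antiderivative F(x) = 3*x^5/5 - 2*x^4 + 5*x^3/3 - x^2 at the endpoints):
  F(1) − F(−1) = -11/15 − (-79/15) = 68/15.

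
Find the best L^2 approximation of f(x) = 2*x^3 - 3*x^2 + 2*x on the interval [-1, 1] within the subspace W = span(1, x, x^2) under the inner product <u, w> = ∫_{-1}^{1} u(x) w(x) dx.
g(x) = -3*x^2 + 16*x/5

The best approximation g ∈ W is the orthogonal projection of f onto W. Writing g = a_0 + a_1 x + a_2 x^2, the coefficients solve the normal equations G · a = b where
  G_{ij} = <φ_i, φ_j> and b_i = <f, φ_i>, with φ_0 = 1, φ_1 = x, φ_2 = x^2.
G =
  [2, 0, 2/3]
  [0, 2/3, 0]
  [2/3, 0, 2/5],
b = (-2, 32/15, -6/5).
Solving gives a_0 = 0, a_1 = 16/5, a_2 = -3, so
  g(x) = -3*x^2 + 16*x/5.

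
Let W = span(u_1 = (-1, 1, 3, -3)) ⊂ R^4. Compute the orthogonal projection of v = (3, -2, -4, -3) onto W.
proj_W(v) = (2/5, -2/5, -6/5, 6/5)

Set up U = [u_1 | ... | u_1] ∈ R^(4×1). The projector onto W = col(U) is P = U (U^T U)^(-1) U^T.
Compute U^T U =
  [20],
and U^T v = (-8).
Solve U^T U · c = U^T v for the coefficients: c = (-2/5). The projection is proj_W(v) = U c.
Check: (v - proj_W(v)) · u_1 = 0  (should be 0).
Result: proj_W(v) = (2/5, -2/5, -6/5, 6/5).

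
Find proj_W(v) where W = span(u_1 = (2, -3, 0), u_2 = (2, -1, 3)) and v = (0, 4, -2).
proj_W(v) = (-288/133, 340/133, -138/133)

Set up U = [u_1 | ... | u_2] ∈ R^(3×2). The projector onto W = col(U) is P = U (U^T U)^(-1) U^T.
Compute U^T U =
  [13, 7]
  [7, 14],
and U^T v = (-12, -10).
Solve U^T U · c = U^T v for the coefficients: c = (-14/19, -46/133). The projection is proj_W(v) = U c.
Check: (v - proj_W(v)) · u_1 = 0  (should be 0).
Check: (v - proj_W(v)) · u_2 = 0  (should be 0).
Result: proj_W(v) = (-288/133, 340/133, -138/133).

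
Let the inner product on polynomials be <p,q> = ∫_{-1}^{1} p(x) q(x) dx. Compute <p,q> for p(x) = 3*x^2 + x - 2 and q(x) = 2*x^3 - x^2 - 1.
<p,q> = 44/15

Expand the product: p(x)·q(x) = 6*x^5 - x^4 - 5*x^3 - x^2 - x + 2.
∫_{-1}^{1} of each monomial x^k gives [2/(k+1) if k even, 0 if k odd]. Integrating term-by-term (or equivalently evaluating the antiderivative F(x) = x^6 - x^5/5 - 5*x^4/4 - x^3/3 - x^2/2 + 2*x at the endpoints):
  F(1) − F(−1) = 43/60 − (-133/60) = 44/15.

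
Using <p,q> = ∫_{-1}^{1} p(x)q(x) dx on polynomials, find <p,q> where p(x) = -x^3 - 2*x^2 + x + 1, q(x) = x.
<p,q> = 4/15

Expand the product: p(x)·q(x) = -x^4 - 2*x^3 + x^2 + x.
∫_{-1}^{1} of each monomial x^k gives [2/(k+1) if k even, 0 if k odd]. Integrating term-by-term (or equivalently evaluating the antiderivative F(x) = -x^5/5 - x^4/2 + x^3/3 + x^2/2 at the endpoints):
  F(1) − F(−1) = 2/15 − (-2/15) = 4/15.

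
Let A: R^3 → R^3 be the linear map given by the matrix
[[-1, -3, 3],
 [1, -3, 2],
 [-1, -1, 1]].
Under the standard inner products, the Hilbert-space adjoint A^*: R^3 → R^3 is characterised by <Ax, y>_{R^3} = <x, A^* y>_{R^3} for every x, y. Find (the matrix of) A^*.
A^* = A^T =
[[-1, 1, -1],
 [-3, -3, -1],
 [3, 2, 1]]

For real matrices with standard dot products, the defining identity <Ax, y> = <x, A^* y> gives (Ax)^T y = x^T (A^*) y, i.e. x^T A^T y = x^T (A^*) y. Since this holds for all x, y, we must have A^* = A^T. Therefore
A^* =
[[-1, 1, -1],
 [-3, -3, -1],
 [3, 2, 1]].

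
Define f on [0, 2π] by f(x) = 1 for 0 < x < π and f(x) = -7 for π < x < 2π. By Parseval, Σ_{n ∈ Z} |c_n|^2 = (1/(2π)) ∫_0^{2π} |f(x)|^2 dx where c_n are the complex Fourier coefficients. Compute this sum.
Σ |c_n|^2 = 25

Parseval equates the L^2 energy of f (normalised by 1/(2π)) with the ℓ^2 sum of its Fourier coefficients: (1/(2π)) ∫_0^{2π} |f|^2 = Σ |c_n|^2.
Compute the left side: (1/(2π)) [∫_0^π 1^2 dx + ∫_π^{2π} (-7)^2 dx] = (1/(2π)) · (1π + 49π) = (1 + 49)/2 = 25.
So Σ_{n ∈ Z} |c_n|^2 = 25.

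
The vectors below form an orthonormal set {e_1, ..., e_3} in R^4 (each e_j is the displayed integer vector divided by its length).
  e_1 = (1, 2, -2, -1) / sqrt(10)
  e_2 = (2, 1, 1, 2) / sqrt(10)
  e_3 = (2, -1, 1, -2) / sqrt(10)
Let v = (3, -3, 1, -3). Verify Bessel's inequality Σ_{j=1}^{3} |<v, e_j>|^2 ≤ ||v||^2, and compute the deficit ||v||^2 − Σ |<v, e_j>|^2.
Σ |<v, e_j>|^2 = 132/5; ||v||^2 = 28; deficit = 8/5

Write each e_j = u_j / sqrt(<u_j, u_j>) where u_j is the displayed integer vector. Then <v, e_j> = <v, u_j> / sqrt(<u_j, u_j>), so |<v, e_j>|^2 = <v, u_j>^2 / <u_j, u_j>.
Coefficients: <v, e_1> = -2/sqrt(10), <v, e_2> = -2/sqrt(10), <v, e_3> = 16/sqrt(10).
Square and sum: Σ |<v, e_j>|^2 = 132/5.
Compute ||v||^2 = v·v = 28.
Deficit = 28 − 132/5 = 8/5 ≥ 0, confirming Bessel's inequality. (The deficit equals ||v − Σ <v,e_j> e_j||^2, the squared distance from v to span{e_j}.)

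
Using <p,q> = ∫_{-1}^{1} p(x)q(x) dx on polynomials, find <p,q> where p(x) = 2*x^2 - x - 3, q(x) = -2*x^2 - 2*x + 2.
<p,q> = -28/5

Expand the product: p(x)·q(x) = -4*x^4 - 2*x^3 + 12*x^2 + 4*x - 6.
∫_{-1}^{1} of each monomial x^k gives [2/(k+1) if k even, 0 if k odd]. Integrating term-by-term (or equivalently evaluating the antiderivative F(x) = -4*x^5/5 - x^4/2 + 4*x^3 + 2*x^2 - 6*x at the endpoints):
  F(1) − F(−1) = -13/10 − (43/10) = -28/5.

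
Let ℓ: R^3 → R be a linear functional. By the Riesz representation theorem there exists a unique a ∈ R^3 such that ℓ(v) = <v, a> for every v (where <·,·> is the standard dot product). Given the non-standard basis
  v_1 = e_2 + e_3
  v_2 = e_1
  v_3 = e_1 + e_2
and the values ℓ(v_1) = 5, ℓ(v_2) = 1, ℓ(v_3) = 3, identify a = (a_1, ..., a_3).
a = (1, 2, 3)

Write a = (a_1, ..., a_3) in the standard basis. For each basis vector v_i, ℓ(v_i) = <v_i, a> is a linear equation in the a_j's. Collect the n equations into a matrix system V a = ℓ, where row i of V is v_i (expressed in the standard basis). Since V is invertible (lower-triangular with 1s on the diagonal, up to permutation), solve by back-substitution:
  V =
[[0, 1, 1],
 [1, 0, 0],
 [1, 1, 0]]
  V a = (5, 1, 3)
Solving gives a = (1, 2, 3).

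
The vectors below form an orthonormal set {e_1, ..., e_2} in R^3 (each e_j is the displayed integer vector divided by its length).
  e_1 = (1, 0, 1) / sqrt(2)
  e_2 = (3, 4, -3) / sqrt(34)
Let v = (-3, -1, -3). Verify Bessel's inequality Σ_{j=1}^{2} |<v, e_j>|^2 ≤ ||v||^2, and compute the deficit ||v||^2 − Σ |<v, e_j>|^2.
Σ |<v, e_j>|^2 = 314/17; ||v||^2 = 19; deficit = 9/17

Write each e_j = u_j / sqrt(<u_j, u_j>) where u_j is the displayed integer vector. Then <v, e_j> = <v, u_j> / sqrt(<u_j, u_j>), so |<v, e_j>|^2 = <v, u_j>^2 / <u_j, u_j>.
Coefficients: <v, e_1> = -6/sqrt(2), <v, e_2> = -4/sqrt(34).
Square and sum: Σ |<v, e_j>|^2 = 314/17.
Compute ||v||^2 = v·v = 19.
Deficit = 19 − 314/17 = 9/17 ≥ 0, confirming Bessel's inequality. (The deficit equals ||v − Σ <v,e_j> e_j||^2, the squared distance from v to span{e_j}.)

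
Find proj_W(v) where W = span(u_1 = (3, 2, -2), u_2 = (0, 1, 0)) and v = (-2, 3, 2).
proj_W(v) = (-30/13, 3, 20/13)

Set up U = [u_1 | ... | u_2] ∈ R^(3×2). The projector onto W = col(U) is P = U (U^T U)^(-1) U^T.
Compute U^T U =
  [17, 2]
  [2, 1],
and U^T v = (-4, 3).
Solve U^T U · c = U^T v for the coefficients: c = (-10/13, 59/13). The projection is proj_W(v) = U c.
Check: (v - proj_W(v)) · u_1 = 0  (should be 0).
Check: (v - proj_W(v)) · u_2 = 0  (should be 0).
Result: proj_W(v) = (-30/13, 3, 20/13).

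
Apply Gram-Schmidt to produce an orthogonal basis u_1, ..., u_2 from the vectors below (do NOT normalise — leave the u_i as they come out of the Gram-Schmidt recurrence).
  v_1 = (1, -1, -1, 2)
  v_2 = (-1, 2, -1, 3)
Orthogonal basis:
  u_1 = (1, -1, -1, 2)
  u_2 = (-11/7, 18/7, -3/7, 13/7)

Apply the Gram-Schmidt recurrence
  u_1 = v_1
  u_i = v_i − Σ_{j<i} ((v_i · u_j) / (u_j · u_j)) · u_j.

Step by step this gives:
  u_1 = (1, -1, -1, 2)
  u_2 = (-11/7, 18/7, -3/7, 13/7)

Orthogonality check:
  u_2 · u_1 = 0 (should be 0)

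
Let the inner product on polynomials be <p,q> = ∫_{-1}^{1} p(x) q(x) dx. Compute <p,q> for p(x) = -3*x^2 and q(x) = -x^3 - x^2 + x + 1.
<p,q> = -4/5

Expand the product: p(x)·q(x) = 3*x^5 + 3*x^4 - 3*x^3 - 3*x^2.
∫_{-1}^{1} of each monomial x^k gives [2/(k+1) if k even, 0 if k odd]. Integrating term-by-term (or equivalently evaluating the antiderivative F(x) = x^6/2 + 3*x^5/5 - 3*x^4/4 - x^3 at the endpoints):
  F(1) − F(−1) = -13/20 − (3/20) = -4/5.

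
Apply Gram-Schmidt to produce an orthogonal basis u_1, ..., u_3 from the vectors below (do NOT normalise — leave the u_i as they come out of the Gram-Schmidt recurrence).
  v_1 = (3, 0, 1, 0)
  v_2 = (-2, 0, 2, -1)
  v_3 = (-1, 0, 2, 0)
Orthogonal basis:
  u_1 = (3, 0, 1, 0)
  u_2 = (-4/5, 0, 12/5, -1)
  u_3 = (-7/74, 0, 21/74, 28/37)

Apply the Gram-Schmidt recurrence
  u_1 = v_1
  u_i = v_i − Σ_{j<i} ((v_i · u_j) / (u_j · u_j)) · u_j.

Step by step this gives:
  u_1 = (3, 0, 1, 0)
  u_2 = (-4/5, 0, 12/5, -1)
  u_3 = (-7/74, 0, 21/74, 28/37)

Orthogonality check:
  u_2 · u_1 = 0 (should be 0)
  u_3 · u_1 = 0 (should be 0)
  u_3 · u_2 = 0 (should be 0)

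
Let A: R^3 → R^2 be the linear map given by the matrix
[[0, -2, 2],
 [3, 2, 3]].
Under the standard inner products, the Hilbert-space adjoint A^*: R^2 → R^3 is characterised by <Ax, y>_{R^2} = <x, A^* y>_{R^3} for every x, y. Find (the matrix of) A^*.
A^* = A^T =
[[0, 3],
 [-2, 2],
 [2, 3]]

For real matrices with standard dot products, the defining identity <Ax, y> = <x, A^* y> gives (Ax)^T y = x^T (A^*) y, i.e. x^T A^T y = x^T (A^*) y. Since this holds for all x, y, we must have A^* = A^T. Therefore
A^* =
[[0, 3],
 [-2, 2],
 [2, 3]].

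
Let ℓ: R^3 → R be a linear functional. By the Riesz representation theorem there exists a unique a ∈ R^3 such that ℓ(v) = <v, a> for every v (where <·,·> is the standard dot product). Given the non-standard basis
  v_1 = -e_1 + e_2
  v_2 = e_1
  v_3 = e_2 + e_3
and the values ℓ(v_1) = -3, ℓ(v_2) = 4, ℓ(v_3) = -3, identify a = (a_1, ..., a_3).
a = (4, 1, -4)

Write a = (a_1, ..., a_3) in the standard basis. For each basis vector v_i, ℓ(v_i) = <v_i, a> is a linear equation in the a_j's. Collect the n equations into a matrix system V a = ℓ, where row i of V is v_i (expressed in the standard basis). Since V is invertible (lower-triangular with 1s on the diagonal, up to permutation), solve by back-substitution:
  V =
[[-1, 1, 0],
 [1, 0, 0],
 [0, 1, 1]]
  V a = (-3, 4, -3)
Solving gives a = (4, 1, -4).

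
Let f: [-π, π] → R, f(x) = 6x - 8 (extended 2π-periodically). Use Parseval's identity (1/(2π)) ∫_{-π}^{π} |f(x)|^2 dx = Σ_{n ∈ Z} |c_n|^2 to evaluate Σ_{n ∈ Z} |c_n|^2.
Σ |c_n|^2 = 12π^2 + 64

Expand and integrate term by term over [-π, π]:
  ∫ (6x)^2 dx = 36·(2π^3/3); ∫ 2·6·(-8)·x dx = 0 (odd integrand); ∫ (-8)^2 dx = 64·2π.
So (1/(2π)) ∫_{-π}^{π} (6x - 8)^2 dx = 36π^2/3 + 64 = 12π^2 + 64.
Parseval ⇒ Σ |c_n|^2 = 12π^2 + 64.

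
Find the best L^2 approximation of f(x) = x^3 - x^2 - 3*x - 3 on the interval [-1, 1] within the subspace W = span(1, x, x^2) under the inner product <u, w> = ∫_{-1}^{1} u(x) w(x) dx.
g(x) = -x^2 - 12*x/5 - 3

The best approximation g ∈ W is the orthogonal projection of f onto W. Writing g = a_0 + a_1 x + a_2 x^2, the coefficients solve the normal equations G · a = b where
  G_{ij} = <φ_i, φ_j> and b_i = <f, φ_i>, with φ_0 = 1, φ_1 = x, φ_2 = x^2.
G =
  [2, 0, 2/3]
  [0, 2/3, 0]
  [2/3, 0, 2/5],
b = (-20/3, -8/5, -12/5).
Solving gives a_0 = -3, a_1 = -12/5, a_2 = -1, so
  g(x) = -x^2 - 12*x/5 - 3.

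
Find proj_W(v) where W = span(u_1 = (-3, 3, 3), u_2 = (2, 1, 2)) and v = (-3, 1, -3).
proj_W(v) = (-44/13, -7/13, -24/13)

Set up U = [u_1 | ... | u_2] ∈ R^(3×2). The projector onto W = col(U) is P = U (U^T U)^(-1) U^T.
Compute U^T U =
  [27, 3]
  [3, 9],
and U^T v = (3, -11).
Solve U^T U · c = U^T v for the coefficients: c = (10/39, -17/13). The projection is proj_W(v) = U c.
Check: (v - proj_W(v)) · u_1 = 0  (should be 0).
Check: (v - proj_W(v)) · u_2 = 0  (should be 0).
Result: proj_W(v) = (-44/13, -7/13, -24/13).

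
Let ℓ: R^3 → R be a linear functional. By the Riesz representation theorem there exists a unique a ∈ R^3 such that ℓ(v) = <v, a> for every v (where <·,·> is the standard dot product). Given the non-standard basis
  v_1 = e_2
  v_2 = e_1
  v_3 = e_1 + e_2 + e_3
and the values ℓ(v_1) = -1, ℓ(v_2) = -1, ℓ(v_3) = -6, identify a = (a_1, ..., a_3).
a = (-1, -1, -4)

Write a = (a_1, ..., a_3) in the standard basis. For each basis vector v_i, ℓ(v_i) = <v_i, a> is a linear equation in the a_j's. Collect the n equations into a matrix system V a = ℓ, where row i of V is v_i (expressed in the standard basis). Since V is invertible (lower-triangular with 1s on the diagonal, up to permutation), solve by back-substitution:
  V =
[[0, 1, 0],
 [1, 0, 0],
 [1, 1, 1]]
  V a = (-1, -1, -6)
Solving gives a = (-1, -1, -4).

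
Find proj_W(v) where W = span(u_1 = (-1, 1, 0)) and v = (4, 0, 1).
proj_W(v) = (2, -2, 0)

Set up U = [u_1 | ... | u_1] ∈ R^(3×1). The projector onto W = col(U) is P = U (U^T U)^(-1) U^T.
Compute U^T U =
  [2],
and U^T v = (-4).
Solve U^T U · c = U^T v for the coefficients: c = (-2). The projection is proj_W(v) = U c.
Check: (v - proj_W(v)) · u_1 = 0  (should be 0).
Result: proj_W(v) = (2, -2, 0).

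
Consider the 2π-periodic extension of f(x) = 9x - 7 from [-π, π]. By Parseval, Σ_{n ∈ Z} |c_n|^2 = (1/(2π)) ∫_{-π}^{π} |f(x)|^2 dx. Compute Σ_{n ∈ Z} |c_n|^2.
Σ |c_n|^2 = 27π^2 + 49

Expand and integrate term by term over [-π, π]:
  ∫ (9x)^2 dx = 81·(2π^3/3); ∫ 2·9·(-7)·x dx = 0 (odd integrand); ∫ (-7)^2 dx = 49·2π.
So (1/(2π)) ∫_{-π}^{π} (9x - 7)^2 dx = 81π^2/3 + 49 = 27π^2 + 49.
Parseval ⇒ Σ |c_n|^2 = 27π^2 + 49.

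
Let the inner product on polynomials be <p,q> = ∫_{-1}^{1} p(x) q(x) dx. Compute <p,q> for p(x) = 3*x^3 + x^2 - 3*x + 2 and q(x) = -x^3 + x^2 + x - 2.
<p,q> = -282/35

Expand the product: p(x)·q(x) = -3*x^6 + 2*x^5 + 7*x^4 - 10*x^3 - 3*x^2 + 8*x - 4.
∫_{-1}^{1} of each monomial x^k gives [2/(k+1) if k even, 0 if k odd]. Integrating term-by-term (or equivalently evaluating the antiderivative F(x) = -3*x^7/7 + x^6/3 + 7*x^5/5 - 5*x^4/2 - x^3 + 4*x^2 - 4*x at the endpoints):
  F(1) − F(−1) = -461/210 − (1231/210) = -282/35.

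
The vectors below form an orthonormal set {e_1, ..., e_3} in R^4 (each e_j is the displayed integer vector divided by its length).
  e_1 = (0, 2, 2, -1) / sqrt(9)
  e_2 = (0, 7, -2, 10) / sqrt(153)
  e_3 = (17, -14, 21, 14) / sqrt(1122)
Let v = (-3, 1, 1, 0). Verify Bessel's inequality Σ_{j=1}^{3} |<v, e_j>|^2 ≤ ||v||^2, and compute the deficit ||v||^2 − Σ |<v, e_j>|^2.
Σ |<v, e_j>|^2 = 11/3; ||v||^2 = 11; deficit = 22/3

Write each e_j = u_j / sqrt(<u_j, u_j>) where u_j is the displayed integer vector. Then <v, e_j> = <v, u_j> / sqrt(<u_j, u_j>), so |<v, e_j>|^2 = <v, u_j>^2 / <u_j, u_j>.
Coefficients: <v, e_1> = 4/sqrt(9), <v, e_2> = 5/sqrt(153), <v, e_3> = -44/sqrt(1122).
Square and sum: Σ |<v, e_j>|^2 = 11/3.
Compute ||v||^2 = v·v = 11.
Deficit = 11 − 11/3 = 22/3 ≥ 0, confirming Bessel's inequality. (The deficit equals ||v − Σ <v,e_j> e_j||^2, the squared distance from v to span{e_j}.)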